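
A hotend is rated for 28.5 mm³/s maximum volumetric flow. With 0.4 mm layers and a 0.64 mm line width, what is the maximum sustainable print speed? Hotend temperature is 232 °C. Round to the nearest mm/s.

Extrusion cross-section = 0.4 × 0.64, so 0.256 mm².
v_max = Q/A = 28.5/0.256 = 111.33 mm/s → 111 mm/s.

111 mm/s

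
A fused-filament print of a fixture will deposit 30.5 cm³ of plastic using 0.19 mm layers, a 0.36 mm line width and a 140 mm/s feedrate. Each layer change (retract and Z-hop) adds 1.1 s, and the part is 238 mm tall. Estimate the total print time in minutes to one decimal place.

Line area = 0.19 × 0.36 = 0.0684 mm².
Total extruded path = 30500/0.0684 = 445906.4 mm.
Time extruding = 445906.4 / 140, so 3185 s.
Layer count = ceil(238 / 0.19) = 1253.
Z-hop total: 1253 × 1.1 → 1378.3 s.
Altogether 3185 + 1378.3 = 4563.3 s, i.e. 76.1 minutes.

76.1 minutes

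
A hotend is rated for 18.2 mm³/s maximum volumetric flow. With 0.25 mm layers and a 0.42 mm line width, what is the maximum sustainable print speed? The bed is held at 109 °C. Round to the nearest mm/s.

A = 0.25 × 0.42 = 0.105 mm².
Max speed = 18.2 / 0.105 = 173.33 ≈ 173 mm/s.

173 mm/s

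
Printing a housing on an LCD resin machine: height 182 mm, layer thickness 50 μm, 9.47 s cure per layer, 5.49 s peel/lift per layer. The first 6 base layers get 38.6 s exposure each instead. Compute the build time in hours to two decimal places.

Layers = ⌈182/0.05⌉ = 3640.
Bottom layers: 6 × (38.6 + 5.49) → 264.54 s.
Remaining layers: 3634 × (9.47 + 5.49) → 54364.64 s.
Sum: 264.54 + 54364.64 = 54629.18 s → 15.17 hours.

15.17 hours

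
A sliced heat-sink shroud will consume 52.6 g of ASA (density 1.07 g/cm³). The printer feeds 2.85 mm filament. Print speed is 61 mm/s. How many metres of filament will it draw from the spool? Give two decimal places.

Extruded volume: 52.6/1.07 = 49.1589 cm³ (49158.9 mm³).
Cross-section of 2.85 mm filament: π·(2.85/2)² = 6.3794 mm².
L = V/A = 49158.9/6.3794 = 7705.88 mm → 7.71 m.

7.71 m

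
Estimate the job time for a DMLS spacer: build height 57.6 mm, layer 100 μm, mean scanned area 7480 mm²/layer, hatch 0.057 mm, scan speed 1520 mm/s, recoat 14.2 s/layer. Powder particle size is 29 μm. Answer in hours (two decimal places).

16.09 hours

Layer count = ceil(57.6 / 0.1) = 576.
Scan path per layer = 7480 / 0.057, so 131228.1 mm.
Scan time per layer = 131228.1 / 1520, so 86.3343 s.
Per-layer time = 86.3343 + 14.2 = 100.5343 s.
Build time = 576 × 100.5343 = 57907.7568 s = 16.09 hours.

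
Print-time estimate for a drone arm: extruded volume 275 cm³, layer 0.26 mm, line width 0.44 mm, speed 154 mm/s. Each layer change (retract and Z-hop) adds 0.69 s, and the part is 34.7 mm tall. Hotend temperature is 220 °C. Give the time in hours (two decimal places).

Line area = 0.26 × 0.44 = 0.1144 mm².
Total extruded path = 275000/0.1144 = 2403846.2 mm.
Extrusion time = 2403846.2 / 154, so 15609.4 s.
Number of layers: 34.7 / 0.26 → 134 (rounded up).
Non-print overhead: 134 × 0.69 → 92.46 s.
Altogether 15609.4 + 92.46 = 15701.86 s, i.e. 4.36 hours.

4.36 hours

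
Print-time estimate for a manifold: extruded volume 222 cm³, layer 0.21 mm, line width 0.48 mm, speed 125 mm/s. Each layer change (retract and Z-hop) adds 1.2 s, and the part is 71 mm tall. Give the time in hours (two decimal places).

Extrusion cross-section = 0.21 × 0.48, so 0.1008 mm².
Toolpath length = 222 cm³ / 0.1008 mm² = 222000 / 0.1008 = 2202381 mm.
Print-move time: 2202381 / 125 → 17619 s.
Layer count = ceil(71 / 0.21) = 339.
Layer-change overhead = 339 × 1.2 = 406.8 s.
Total = 17619 + 406.8 = 18025.8 s = 5.01 hours.

5.01 hours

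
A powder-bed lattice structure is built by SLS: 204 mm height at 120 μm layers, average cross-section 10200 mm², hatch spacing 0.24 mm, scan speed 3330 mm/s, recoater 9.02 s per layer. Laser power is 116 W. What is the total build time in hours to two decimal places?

10.29 hours

Number of layers: 204 / 0.12 → 1700 (rounded up).
Per-layer scan distance = 10200 / 0.24 = 42500 mm.
Laser time per layer: 42500 / 3330 → 12.7628 s.
Time per layer = 12.7628 + 9.02, so 21.7828 s.
Total: 1700 × 21.7828 s = 37030.76 s → 10.29 hours.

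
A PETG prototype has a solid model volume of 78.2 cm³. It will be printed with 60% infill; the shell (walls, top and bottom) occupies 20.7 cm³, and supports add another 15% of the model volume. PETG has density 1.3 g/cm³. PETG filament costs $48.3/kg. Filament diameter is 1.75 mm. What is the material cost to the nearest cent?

Infill region = 78.2 − 20.7 = 57.5 cm³.
Infill volume = 0.60 × 57.5, so 34.5 cm³.
Support = 0.15 × 78.2 = 11.73 cm³.
Total extruded: 20.7 + 34.5 + 11.73 → 66.93 cm³.
Mass = 66.93 × 1.3 = 87.009 g.
Cost = 87.009 g / 1000 × $48.3/kg = $4.20.

$4.20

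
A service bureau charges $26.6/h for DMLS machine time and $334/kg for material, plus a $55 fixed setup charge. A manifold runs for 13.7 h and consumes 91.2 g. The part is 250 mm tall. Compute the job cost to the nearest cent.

Machine cost = 26.6 × 13.7 = $364.42.
Material charge = 334 × 91.2/1000 = $30.4608.
Total = 364.42 + 30.4608 + 55 = 449.8808 ≈ $449.88.

$449.88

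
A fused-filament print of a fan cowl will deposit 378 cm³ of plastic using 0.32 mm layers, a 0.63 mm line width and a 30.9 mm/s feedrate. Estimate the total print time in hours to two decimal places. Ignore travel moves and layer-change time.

16.86 hours

Bead cross-section = 0.32 × 0.63, so 0.2016 mm².
Total extruded path = 378000/0.2016 = 1875000 mm.
Time extruding = 1875000 / 30.9, so 60679.6 s.
Converting: 60679.6 s = 16.86 hours.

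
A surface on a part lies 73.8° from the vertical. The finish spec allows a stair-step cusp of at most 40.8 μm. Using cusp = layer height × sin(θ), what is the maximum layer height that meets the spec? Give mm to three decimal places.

0.042 mm

sin(73.8°) = 0.9603; t_max = 0.0408/0.9603 = 0.042 mm.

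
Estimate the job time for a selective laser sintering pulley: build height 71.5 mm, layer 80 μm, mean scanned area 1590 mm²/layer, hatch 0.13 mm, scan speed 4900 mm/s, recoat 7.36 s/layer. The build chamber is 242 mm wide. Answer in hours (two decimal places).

Layer count = ceil(71.5 / 0.08) = 894.
Scan path per layer: 1590 / 0.13 → 12230.8 mm.
Scan time per layer = 12230.8 / 4900 = 2.4961 s.
Per-layer time = 2.4961 + 7.36 = 9.8561 s.
894 layers × 9.8561 s/layer = 8811.3534 s, i.e. 2.45 hours.

2.45 hours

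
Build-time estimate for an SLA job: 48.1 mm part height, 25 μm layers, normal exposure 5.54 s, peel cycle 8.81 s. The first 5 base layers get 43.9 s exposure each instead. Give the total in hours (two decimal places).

7.72 hours

Number of layers: 48.1 / 0.025 → 1924 (rounded up).
Burn-in layers: 5 × (43.9 + 8.81) → 263.55 s.
Remaining layers: 1919 × (5.54 + 8.81) → 27537.65 s.
Total = 263.55 + 27537.65 = 27801.2 s = 7.72 hours.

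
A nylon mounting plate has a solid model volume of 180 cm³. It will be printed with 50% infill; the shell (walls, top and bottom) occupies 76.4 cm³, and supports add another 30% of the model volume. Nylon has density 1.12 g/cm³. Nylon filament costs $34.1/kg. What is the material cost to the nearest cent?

Interior volume = 180 − 76.4 = 103.6 cm³.
Infill volume = 0.50 × 103.6 = 51.8 cm³.
Support = 0.30 × 180, so 54 cm³.
Total printed volume = 76.4 + 51.8 + 54 = 182.2 cm³.
Mass: 182.2 × 1.12 → 204.064 g.
At $34.1/kg: 204.064/1000 × 34.1 = $6.96.

$6.96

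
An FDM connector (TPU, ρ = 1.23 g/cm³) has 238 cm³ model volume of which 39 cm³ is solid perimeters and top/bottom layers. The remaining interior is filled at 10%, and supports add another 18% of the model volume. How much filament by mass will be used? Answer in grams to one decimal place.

125.1 g

Volume inside the shell: 238 − 39 → 199 cm³.
Infill volume = 0.10 × 199, so 19.9 cm³.
Support: 0.18 × 238 → 42.84 cm³.
Total extruded = 39 + 19.9 + 42.84 = 101.74 cm³.
Mass = 101.74 × 1.23, so 125.1402 g.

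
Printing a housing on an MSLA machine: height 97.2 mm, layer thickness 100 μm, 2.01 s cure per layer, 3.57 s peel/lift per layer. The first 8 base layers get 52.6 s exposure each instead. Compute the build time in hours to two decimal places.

1.62 hours

Layer count = ceil(97.2 / 0.1) = 972.
Bottom layers = 8 × (52.6 + 3.57) = 449.36 s.
Remaining layers = 964 × (2.01 + 3.57) = 5379.12 s.
Total = 449.36 + 5379.12 = 5828.48 s = 1.62 hours.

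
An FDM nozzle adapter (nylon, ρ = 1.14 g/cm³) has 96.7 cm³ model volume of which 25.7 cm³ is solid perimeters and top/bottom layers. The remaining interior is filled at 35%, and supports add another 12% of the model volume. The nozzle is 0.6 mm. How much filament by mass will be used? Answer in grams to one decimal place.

Infill region = 96.7 − 25.7 = 71 cm³.
Infill volume: 0.35 × 71 → 24.85 cm³.
Support = 0.12 × 96.7, so 11.604 cm³.
Total extruded: 25.7 + 24.85 + 11.604 → 62.154 cm³.
Mass = 62.154 × 1.14 = 70.85556 g.

70.9 g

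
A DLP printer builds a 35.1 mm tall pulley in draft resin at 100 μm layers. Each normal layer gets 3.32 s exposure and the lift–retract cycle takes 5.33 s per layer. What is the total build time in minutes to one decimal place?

Number of layers: 35.1 / 0.1 → 351 (rounded up).
Cycle time = 3.32 + 5.33 = 8.65 s.
Total = 351 × 8.65 = 3036.15 s = 50.6 minutes.

50.6 minutes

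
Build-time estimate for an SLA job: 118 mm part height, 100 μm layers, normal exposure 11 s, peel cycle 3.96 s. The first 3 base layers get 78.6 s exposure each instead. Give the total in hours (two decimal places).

Layers = ⌈118/0.1⌉ = 1180.
Burn-in layers = 3 × (78.6 + 3.96) = 247.68 s.
Normal layers = 1177 × (11 + 3.96) = 17607.92 s.
Sum: 247.68 + 17607.92 = 17855.6 s → 4.96 hours.

4.96 hours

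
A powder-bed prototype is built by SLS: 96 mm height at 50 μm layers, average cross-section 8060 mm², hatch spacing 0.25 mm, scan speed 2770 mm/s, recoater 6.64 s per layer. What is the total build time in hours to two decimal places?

9.75 hours

Layer count = ceil(96 / 0.05) = 1920.
Scan path per layer: 8060 / 0.25 → 32240 mm.
Scan time per layer = 32240 / 2770, so 11.639 s.
Layer cycle: 11.639 + 6.64 → 18.279 s.
Build time = 1920 × 18.279 = 35095.68 s = 9.75 hours.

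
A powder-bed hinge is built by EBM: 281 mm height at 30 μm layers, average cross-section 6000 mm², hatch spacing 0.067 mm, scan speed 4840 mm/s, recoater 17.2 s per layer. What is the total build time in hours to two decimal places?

Layer count = ceil(281 / 0.03) = 9367.
Hatch length per layer: 6000 / 0.067 → 89552.2 mm.
Scan time per layer: 89552.2 / 4840 → 18.5025 s.
Layer cycle = 18.5025 + 17.2, so 35.7025 s.
Total: 9367 × 35.7025 s = 334425.3175 s → 92.90 hours.

92.90 hours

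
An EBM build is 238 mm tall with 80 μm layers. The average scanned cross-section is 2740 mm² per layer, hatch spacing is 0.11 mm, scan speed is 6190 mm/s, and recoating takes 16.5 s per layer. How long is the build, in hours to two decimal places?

Number of layers: 238 / 0.08 → 2975 (rounded up).
Per-layer scan distance = 2740 / 0.11, so 24909.1 mm.
Per-layer scan time = 24909.1 / 6190 = 4.0241 s.
Per-layer time = 4.0241 + 16.5, so 20.5241 s.
2975 layers × 20.5241 s/layer = 61059.1975 s, i.e. 16.96 hours.

16.96 hours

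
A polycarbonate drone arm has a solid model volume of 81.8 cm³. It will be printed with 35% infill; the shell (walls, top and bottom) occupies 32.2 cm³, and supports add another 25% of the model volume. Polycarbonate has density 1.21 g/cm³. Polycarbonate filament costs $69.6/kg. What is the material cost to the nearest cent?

$5.90

Interior volume = 81.8 − 32.2, so 49.6 cm³.
Infill volume: 0.35 × 49.6 → 17.36 cm³.
Support = 0.25 × 81.8, so 20.45 cm³.
Deposited volume: 32.2 + 17.36 + 20.45 → 70.01 cm³.
Mass = 70.01 × 1.21, so 84.7121 g.
At $69.6/kg: 84.7121/1000 × 69.6 = $5.90.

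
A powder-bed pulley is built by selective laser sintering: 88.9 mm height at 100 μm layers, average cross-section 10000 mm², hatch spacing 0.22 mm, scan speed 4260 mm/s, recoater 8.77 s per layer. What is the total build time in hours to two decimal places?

4.80 hours

Layer count = ceil(88.9 / 0.1) = 889.
Per-layer scan distance = 10000 / 0.22 = 45454.5 mm.
Laser time per layer = 45454.5 / 4260 = 10.6701 s.
Per-layer time: 10.6701 + 8.77 → 19.4401 s.
Build time = 889 × 19.4401 = 17282.2489 s = 4.80 hours.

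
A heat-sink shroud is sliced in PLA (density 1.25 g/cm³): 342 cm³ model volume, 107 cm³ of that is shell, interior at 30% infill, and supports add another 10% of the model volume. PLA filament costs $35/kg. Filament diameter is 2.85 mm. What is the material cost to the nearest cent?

Volume inside the shell: 342 − 107 → 235 cm³.
Infill deposited: 0.30 × 235 → 70.5 cm³.
Support = 0.10 × 342 = 34.2 cm³.
Deposited volume = 107 + 70.5 + 34.2, so 211.7 cm³.
Mass = 211.7 × 1.25, so 264.625 g.
Cost = 264.625 g / 1000 × $35/kg = $9.26.

$9.26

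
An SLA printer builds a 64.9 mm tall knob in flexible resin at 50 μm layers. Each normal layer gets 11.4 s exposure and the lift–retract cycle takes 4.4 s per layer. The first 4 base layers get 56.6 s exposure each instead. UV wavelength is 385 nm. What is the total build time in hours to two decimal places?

Layer count = ceil(64.9 / 0.05) = 1298.
Bottom layers = 4 × (56.6 + 4.4), so 244 s.
Regular layers: 1294 × (11.4 + 4.4) → 20445.2 s.
Total = 244 + 20445.2 = 20689.2 s = 5.75 hours.

5.75 hours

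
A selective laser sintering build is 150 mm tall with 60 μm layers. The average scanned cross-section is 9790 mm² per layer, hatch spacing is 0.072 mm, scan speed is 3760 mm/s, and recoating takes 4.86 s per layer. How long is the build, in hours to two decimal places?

28.49 hours

Number of layers: 150 / 0.06 → 2500 (rounded up).
Per-layer scan distance: 9790 / 0.072 → 135972.2 mm.
Per-layer scan time = 135972.2 / 3760, so 36.1628 s.
Layer cycle: 36.1628 + 4.86 → 41.0228 s.
2500 layers × 41.0228 s/layer = 102557 s, i.e. 28.49 hours.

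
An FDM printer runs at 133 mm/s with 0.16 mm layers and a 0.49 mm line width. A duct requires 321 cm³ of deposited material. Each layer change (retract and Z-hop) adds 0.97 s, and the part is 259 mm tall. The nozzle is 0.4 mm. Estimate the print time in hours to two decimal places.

8.99 hours

Extrusion cross-section = 0.16 × 0.49 = 0.0784 mm².
Path length: 321000 mm³ / 0.0784 mm² → 4094387.8 mm.
Extrusion time: 4094387.8 / 133 → 30784.9 s.
Layer count = ceil(259 / 0.16) = 1619.
Z-hop total: 1619 × 0.97 → 1570.43 s.
Altogether 30784.9 + 1570.43 = 32355.33 s, i.e. 8.99 hours.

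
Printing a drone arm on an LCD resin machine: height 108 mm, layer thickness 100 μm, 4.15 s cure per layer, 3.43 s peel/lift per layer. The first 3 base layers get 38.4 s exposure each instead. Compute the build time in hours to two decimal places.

2.30 hours

Layer count = ceil(108 / 0.1) = 1080.
Bottom layers = 3 × (38.4 + 3.43) = 125.49 s.
Remaining layers = 1077 × (4.15 + 3.43), so 8163.66 s.
Total = 125.49 + 8163.66 = 8289.15 s = 2.30 hours.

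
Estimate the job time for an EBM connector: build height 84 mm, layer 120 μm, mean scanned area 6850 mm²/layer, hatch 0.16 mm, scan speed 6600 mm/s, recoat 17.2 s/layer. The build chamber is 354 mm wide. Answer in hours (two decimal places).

4.61 hours

Layer count = ceil(84 / 0.12) = 700.
Scan path per layer = 6850 / 0.16 = 42812.5 mm.
Scan time per layer = 42812.5 / 6600, so 6.4867 s.
Layer cycle: 6.4867 + 17.2 → 23.6867 s.
Build time = 700 × 23.6867 = 16580.69 s = 4.61 hours.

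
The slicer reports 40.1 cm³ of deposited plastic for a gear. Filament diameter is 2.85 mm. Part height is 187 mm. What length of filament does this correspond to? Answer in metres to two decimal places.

Cross-section of 2.85 mm filament: π·(2.85/2)² = 6.3794 mm².
L = 40100 mm³ / 6.3794 mm² = 6285.86 mm, i.e. 6.29 m.

6.29 m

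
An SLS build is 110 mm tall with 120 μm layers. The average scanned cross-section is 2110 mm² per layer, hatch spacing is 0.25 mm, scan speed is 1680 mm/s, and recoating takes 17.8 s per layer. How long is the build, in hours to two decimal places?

Layers = ⌈110/0.12⌉ = 917.
Per-layer scan distance = 2110 / 0.25 = 8440 mm.
Per-layer scan time = 8440 / 1680 = 5.0238 s.
Time per layer: 5.0238 + 17.8 → 22.8238 s.
Build time = 917 × 22.8238 = 20929.4246 s = 5.81 hours.

5.81 hours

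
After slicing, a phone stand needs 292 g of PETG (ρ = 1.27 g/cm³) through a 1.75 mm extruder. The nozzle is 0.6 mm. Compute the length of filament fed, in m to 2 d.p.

95.59 m

Extruded volume: 292/1.27 = 229.9213 cm³ (229921.3 mm³).
Cross-section of 1.75 mm filament: π·(1.75/2)² = 2.4053 mm².
L = V/A = 229921.3/2.4053 = 95589.45 mm → 95.59 m.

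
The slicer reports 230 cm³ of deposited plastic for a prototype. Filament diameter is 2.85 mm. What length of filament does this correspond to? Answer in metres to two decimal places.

Filament cross-section = π × (2.85/2)² = 6.3794 mm².
Length = 230 cm³ / 6.3794 mm² = 230000 / 6.3794 = 36053.55 mm = 36.05 m.

36.05 m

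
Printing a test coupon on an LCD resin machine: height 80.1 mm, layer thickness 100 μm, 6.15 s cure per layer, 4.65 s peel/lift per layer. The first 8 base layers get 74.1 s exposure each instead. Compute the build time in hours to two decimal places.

2.55 hours

Layers = ⌈80.1/0.1⌉ = 801.
Bottom layers = 8 × (74.1 + 4.65) = 630 s.
Remaining layers = 793 × (6.15 + 4.65), so 8564.4 s.
Total = 630 + 8564.4 = 9194.4 s = 2.55 hours.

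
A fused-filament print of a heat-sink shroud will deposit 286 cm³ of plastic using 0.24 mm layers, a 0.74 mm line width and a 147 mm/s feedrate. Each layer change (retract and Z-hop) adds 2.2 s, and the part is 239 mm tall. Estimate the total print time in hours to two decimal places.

3.65 hours

Bead cross-section = 0.24 × 0.74 = 0.1776 mm².
Toolpath length = 286 cm³ / 0.1776 mm² = 286000 / 0.1776 = 1610360.4 mm.
Time extruding = 1610360.4 / 147, so 10954.8 s.
Number of layers: 239 / 0.24 → 996 (rounded up).
Z-hop total = 996 × 2.2 = 2191.2 s.
Total = 10954.8 + 2191.2 = 13146 s = 3.65 hours.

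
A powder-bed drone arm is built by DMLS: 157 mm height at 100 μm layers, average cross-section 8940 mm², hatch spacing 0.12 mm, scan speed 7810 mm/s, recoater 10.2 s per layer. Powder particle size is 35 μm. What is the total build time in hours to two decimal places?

8.61 hours

Layer count = ceil(157 / 0.1) = 1570.
Scan path per layer = 8940 / 0.12, so 74500 mm.
Per-layer scan time = 74500 / 7810 = 9.5391 s.
Per-layer time = 9.5391 + 10.2, so 19.7391 s.
1570 layers × 19.7391 s/layer = 30990.387 s, i.e. 8.61 hours.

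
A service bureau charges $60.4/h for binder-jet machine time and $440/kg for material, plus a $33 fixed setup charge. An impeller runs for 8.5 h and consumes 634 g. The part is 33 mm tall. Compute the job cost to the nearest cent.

$825.36

Machine cost = 60.4 × 8.5, so $513.40.
Material cost = 440 × 634/1000, so $278.96.
Adding setup: 513.40 + 278.96 + 33 → $825.36.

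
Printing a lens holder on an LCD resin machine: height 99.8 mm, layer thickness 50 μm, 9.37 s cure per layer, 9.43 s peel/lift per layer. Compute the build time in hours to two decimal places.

Number of layers: 99.8 / 0.05 → 1996 (rounded up).
Per-layer time = 9.37 + 9.43, so 18.8 s.
Build time: 1996 × 18.8 s = 37524.8 s, i.e. 10.42 hours.

10.42 hours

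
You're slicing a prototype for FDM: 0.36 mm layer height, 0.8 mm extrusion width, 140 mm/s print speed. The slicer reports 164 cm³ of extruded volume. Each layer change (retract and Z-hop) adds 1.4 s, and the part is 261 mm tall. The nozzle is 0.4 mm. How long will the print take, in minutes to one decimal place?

84.7 minutes

Bead cross-section = 0.36 × 0.8 = 0.288 mm².
Path length: 164000 mm³ / 0.288 mm² → 569444.4 mm.
Extrusion time = 569444.4 / 140 = 4067.5 s.
Number of layers: 261 / 0.36 → 725 (rounded up).
Non-print overhead = 725 × 1.4, so 1015 s.
Altogether 4067.5 + 1015 = 5082.5 s, i.e. 84.7 minutes.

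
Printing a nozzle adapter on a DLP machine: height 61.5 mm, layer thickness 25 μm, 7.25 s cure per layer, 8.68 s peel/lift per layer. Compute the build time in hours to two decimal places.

10.89 hours

Layer count = ceil(61.5 / 0.025) = 2460.
Cycle time: 7.25 + 8.68 → 15.93 s.
Total = 2460 × 15.93 = 39187.8 s = 10.89 hours.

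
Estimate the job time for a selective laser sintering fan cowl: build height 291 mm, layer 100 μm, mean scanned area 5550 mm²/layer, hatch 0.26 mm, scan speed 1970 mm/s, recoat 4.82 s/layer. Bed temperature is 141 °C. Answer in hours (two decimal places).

Layer count = ceil(291 / 0.1) = 2910.
Hatch length per layer = 5550 / 0.26, so 21346.2 mm.
Laser time per layer = 21346.2 / 1970, so 10.8356 s.
Per-layer time = 10.8356 + 4.82, so 15.6556 s.
2910 layers × 15.6556 s/layer = 45557.796 s, i.e. 12.65 hours.

12.65 hours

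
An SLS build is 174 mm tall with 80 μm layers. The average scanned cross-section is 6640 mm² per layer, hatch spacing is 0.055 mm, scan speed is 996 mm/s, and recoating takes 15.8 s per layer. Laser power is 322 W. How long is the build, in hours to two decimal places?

82.78 hours

Number of layers: 174 / 0.08 → 2175 (rounded up).
Hatch length per layer = 6640 / 0.055 = 120727.3 mm.
Scan time per layer: 120727.3 / 996 → 121.2121 s.
Time per layer = 121.2121 + 15.8, so 137.0121 s.
Build time = 2175 × 137.0121 = 298001.3175 s = 82.78 hours.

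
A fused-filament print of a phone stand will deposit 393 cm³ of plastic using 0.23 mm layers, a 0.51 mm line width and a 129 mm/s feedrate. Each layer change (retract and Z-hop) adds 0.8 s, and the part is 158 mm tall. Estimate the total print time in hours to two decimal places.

7.37 hours

Bead cross-section: 0.23 × 0.51 → 0.1173 mm².
Toolpath length = 393 cm³ / 0.1173 mm² = 393000 / 0.1173 = 3350383.6 mm.
Print-move time = 3350383.6 / 129, so 25972 s.
Layer count = ceil(158 / 0.23) = 687.
Non-print overhead = 687 × 0.8 = 549.6 s.
Altogether 25972 + 549.6 = 26521.6 s, i.e. 7.37 hours.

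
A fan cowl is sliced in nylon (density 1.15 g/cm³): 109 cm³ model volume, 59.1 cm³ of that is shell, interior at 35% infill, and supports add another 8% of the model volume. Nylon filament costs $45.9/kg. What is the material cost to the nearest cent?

$4.50

Infill region = 109 − 59.1 = 49.9 cm³.
Deposited infill = 0.35 × 49.9 = 17.465 cm³.
Support = 0.08 × 109 = 8.72 cm³.
Deposited volume = 59.1 + 17.465 + 8.72 = 85.285 cm³.
Mass: 85.285 × 1.15 → 98.07775 g.
Cost = 98.07775 g / 1000 × $45.9/kg = $4.50.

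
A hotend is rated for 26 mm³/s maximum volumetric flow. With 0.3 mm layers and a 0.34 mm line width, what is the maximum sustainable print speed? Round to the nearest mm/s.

A = 0.3 × 0.34 = 0.102 mm².
Max speed = 26 / 0.102 = 254.90 ≈ 255 mm/s.

255 mm/s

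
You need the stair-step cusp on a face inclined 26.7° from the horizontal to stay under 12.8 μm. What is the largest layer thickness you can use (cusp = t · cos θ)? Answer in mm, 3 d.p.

t = h_c / cos θ = 0.0128 / 0.8934 = 0.014 mm.

0.014 mm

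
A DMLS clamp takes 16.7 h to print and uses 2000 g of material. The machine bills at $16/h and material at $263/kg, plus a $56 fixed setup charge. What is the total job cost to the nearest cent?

Machine cost: 16 × 16.7 → $267.20.
Feedstock cost: 263 × 2000/1000 → $526.00.
Adding setup: 267.20 + 526.00 + 56 → $849.20.

$849.20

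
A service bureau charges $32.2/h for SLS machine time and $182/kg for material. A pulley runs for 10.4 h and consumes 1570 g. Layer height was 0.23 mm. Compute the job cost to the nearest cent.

Machine-time cost = 32.2 × 10.4 = $334.88.
Feedstock cost = 182 × 1570/1000, so $285.74.
Job cost: 334.88 + 285.74 = $620.62.

$620.62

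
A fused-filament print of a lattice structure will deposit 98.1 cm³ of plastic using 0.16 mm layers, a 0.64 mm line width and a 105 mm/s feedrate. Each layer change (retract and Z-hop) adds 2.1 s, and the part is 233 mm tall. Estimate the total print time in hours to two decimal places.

Extrusion cross-section = 0.16 × 0.64 = 0.1024 mm².
Path length: 98100 mm³ / 0.1024 mm² → 958007.8 mm.
Time extruding = 958007.8 / 105 = 9123.9 s.
Layer count = ceil(233 / 0.16) = 1457.
Non-print overhead = 1457 × 2.1, so 3059.7 s.
Total = 9123.9 + 3059.7 = 12183.6 s = 3.38 hours.

3.38 hours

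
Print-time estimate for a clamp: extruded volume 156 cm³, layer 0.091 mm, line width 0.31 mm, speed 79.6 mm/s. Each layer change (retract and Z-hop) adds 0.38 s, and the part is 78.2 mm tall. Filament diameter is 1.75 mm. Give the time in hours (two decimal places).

Line area = 0.091 × 0.31, so 0.02821 mm².
Toolpath length = 156 cm³ / 0.02821 mm² = 156000 / 0.02821 = 5529953.9 mm.
Print-move time = 5529953.9 / 79.6 = 69471.8 s.
Layers = ⌈78.2/0.091⌉ = 860.
Non-print overhead = 860 × 0.38 = 326.8 s.
Total = 69471.8 + 326.8 = 69798.6 s = 19.39 hours.

19.39 hours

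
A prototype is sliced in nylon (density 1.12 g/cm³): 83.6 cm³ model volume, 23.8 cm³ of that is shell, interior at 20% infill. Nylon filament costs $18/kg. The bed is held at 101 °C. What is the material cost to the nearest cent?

$0.72

Infill region: 83.6 − 23.8 → 59.8 cm³.
Infill deposited = 0.20 × 59.8 = 11.96 cm³.
Total extruded: 23.8 + 11.96 → 35.76 cm³.
Mass = 35.76 × 1.12 = 40.0512 g.
At $18/kg: 40.0512/1000 × 18 = $0.72.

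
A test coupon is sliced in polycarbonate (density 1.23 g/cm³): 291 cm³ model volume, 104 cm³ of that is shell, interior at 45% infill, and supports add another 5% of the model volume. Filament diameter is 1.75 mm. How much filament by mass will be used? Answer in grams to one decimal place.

249.3 g

Interior volume: 291 − 104 → 187 cm³.
Infill deposited: 0.45 × 187 → 84.15 cm³.
Support: 0.05 × 291 → 14.55 cm³.
Total printed volume = 104 + 84.15 + 14.55 = 202.7 cm³.
Mass: 202.7 × 1.23 → 249.321 g.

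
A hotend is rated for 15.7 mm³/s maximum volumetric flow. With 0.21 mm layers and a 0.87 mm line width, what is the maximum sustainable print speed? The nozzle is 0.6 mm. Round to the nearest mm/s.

A = 0.21 × 0.87 = 0.1827 mm².
Max speed = 15.7 / 0.1827 = 85.93 ≈ 86 mm/s.

86 mm/s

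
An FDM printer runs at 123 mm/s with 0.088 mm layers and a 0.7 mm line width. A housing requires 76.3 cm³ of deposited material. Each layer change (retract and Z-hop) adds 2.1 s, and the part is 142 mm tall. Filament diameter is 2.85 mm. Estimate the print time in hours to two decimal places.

Bead cross-section = 0.088 × 0.7, so 0.0616 mm².
Toolpath length = 76.3 cm³ / 0.0616 mm² = 76300 / 0.0616 = 1238636.4 mm.
Extrusion time: 1238636.4 / 123 → 10070.2 s.
Layer count = ceil(142 / 0.088) = 1614.
Layer-change overhead = 1614 × 2.1 = 3389.4 s.
Total = 10070.2 + 3389.4 = 13459.6 s = 3.74 hours.

3.74 hours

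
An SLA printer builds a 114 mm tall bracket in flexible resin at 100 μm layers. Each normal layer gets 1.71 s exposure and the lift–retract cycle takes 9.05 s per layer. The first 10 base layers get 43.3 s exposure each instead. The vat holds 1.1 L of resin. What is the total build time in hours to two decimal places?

Layer count = ceil(114 / 0.1) = 1140.
Base layers = 10 × (43.3 + 9.05) = 523.5 s.
Normal layers: 1130 × (1.71 + 9.05) → 12158.8 s.
Total = 523.5 + 12158.8 = 12682.3 s = 3.52 hours.

3.52 hours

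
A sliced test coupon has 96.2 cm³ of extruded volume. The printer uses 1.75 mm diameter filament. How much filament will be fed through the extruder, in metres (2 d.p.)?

40.00 m

Filament cross-section = π × (1.75/2)² = 2.4053 mm².
Length = 96.2 cm³ / 2.4053 mm² = 96200 / 2.4053 = 39995.01 mm = 40.00 m.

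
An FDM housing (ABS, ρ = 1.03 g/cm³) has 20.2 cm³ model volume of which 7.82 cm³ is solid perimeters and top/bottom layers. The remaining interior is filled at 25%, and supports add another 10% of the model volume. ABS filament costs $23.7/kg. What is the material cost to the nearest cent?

Volume inside the shell: 20.2 − 7.82 → 12.38 cm³.
Infill deposited = 0.25 × 12.38, so 3.095 cm³.
Support = 0.10 × 20.2, so 2.02 cm³.
Total printed volume = 7.82 + 3.095 + 2.02 = 12.935 cm³.
Mass = 12.935 × 1.03, so 13.32305 g.
At $23.7/kg: 13.32305/1000 × 23.7 = $0.32.

$0.32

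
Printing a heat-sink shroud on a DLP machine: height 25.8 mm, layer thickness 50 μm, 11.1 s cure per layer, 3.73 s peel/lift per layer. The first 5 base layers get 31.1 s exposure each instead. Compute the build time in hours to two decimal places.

Layer count = ceil(25.8 / 0.05) = 516.
Base layers = 5 × (31.1 + 3.73) = 174.15 s.
Normal layers = 511 × (11.1 + 3.73), so 7578.13 s.
Total = 174.15 + 7578.13 = 7752.28 s = 2.15 hours.

2.15 hours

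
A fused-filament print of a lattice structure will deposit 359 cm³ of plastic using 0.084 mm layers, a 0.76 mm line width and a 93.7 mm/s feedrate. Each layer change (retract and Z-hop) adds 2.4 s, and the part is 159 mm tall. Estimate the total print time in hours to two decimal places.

17.93 hours

Line area: 0.084 × 0.76 → 0.06384 mm².
Path length: 359000 mm³ / 0.06384 mm² → 5623433.6 mm.
Print-move time: 5623433.6 / 93.7 → 60015.3 s.
Layer count = ceil(159 / 0.084) = 1893.
Z-hop total = 1893 × 2.4 = 4543.2 s.
Total = 60015.3 + 4543.2 = 64558.5 s = 17.93 hours.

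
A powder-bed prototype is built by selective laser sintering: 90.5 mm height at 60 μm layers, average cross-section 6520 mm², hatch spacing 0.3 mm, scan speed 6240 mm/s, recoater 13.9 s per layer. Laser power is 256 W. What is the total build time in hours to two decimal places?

7.29 hours

Layer count = ceil(90.5 / 0.06) = 1509.
Scan path per layer = 6520 / 0.3, so 21733.3 mm.
Per-layer scan time = 21733.3 / 6240 = 3.4829 s.
Per-layer time = 3.4829 + 13.9 = 17.3829 s.
1509 layers × 17.3829 s/layer = 26230.7961 s, i.e. 7.29 hours.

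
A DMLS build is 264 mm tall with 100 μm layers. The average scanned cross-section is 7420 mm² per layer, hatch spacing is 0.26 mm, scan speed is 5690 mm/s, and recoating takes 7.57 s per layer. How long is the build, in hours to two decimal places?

Layer count = ceil(264 / 0.1) = 2640.
Scan path per layer = 7420 / 0.26, so 28538.5 mm.
Scan time per layer = 28538.5 / 5690, so 5.0156 s.
Layer cycle = 5.0156 + 7.57 = 12.5856 s.
2640 layers × 12.5856 s/layer = 33225.984 s, i.e. 9.23 hours.

9.23 hours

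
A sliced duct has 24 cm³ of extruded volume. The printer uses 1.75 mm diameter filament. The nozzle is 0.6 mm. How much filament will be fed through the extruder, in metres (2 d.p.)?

Filament cross-section = π × (1.75/2)² = 2.4053 mm².
Length = 24 cm³ / 2.4053 mm² = 24000 / 2.4053 = 9977.97 mm = 9.98 m.

9.98 m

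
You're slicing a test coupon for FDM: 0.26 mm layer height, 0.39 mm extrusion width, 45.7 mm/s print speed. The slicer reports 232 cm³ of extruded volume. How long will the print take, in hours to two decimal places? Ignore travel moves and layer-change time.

Line area: 0.26 × 0.39 → 0.1014 mm².
Toolpath length = 232 cm³ / 0.1014 mm² = 232000 / 0.1014 = 2287968.4 mm.
Time extruding = 2287968.4 / 45.7 = 50065 s.
That's 50065 s → 13.91 hours.

13.91 hours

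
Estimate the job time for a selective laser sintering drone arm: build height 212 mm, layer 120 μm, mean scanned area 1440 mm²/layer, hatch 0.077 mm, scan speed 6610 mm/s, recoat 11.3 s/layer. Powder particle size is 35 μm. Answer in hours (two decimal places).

Layer count = ceil(212 / 0.12) = 1767.
Scan path per layer = 1440 / 0.077, so 18701.3 mm.
Scan time per layer = 18701.3 / 6610 = 2.8292 s.
Layer cycle = 2.8292 + 11.3 = 14.1292 s.
Total: 1767 × 14.1292 s = 24966.2964 s → 6.94 hours.

6.94 hours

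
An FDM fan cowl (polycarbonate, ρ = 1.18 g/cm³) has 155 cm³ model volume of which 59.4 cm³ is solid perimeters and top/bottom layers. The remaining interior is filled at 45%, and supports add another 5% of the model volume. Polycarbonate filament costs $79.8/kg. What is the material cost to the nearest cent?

$10.37

Volume inside the shell: 155 − 59.4 → 95.6 cm³.
Deposited infill = 0.45 × 95.6, so 43.02 cm³.
Support = 0.05 × 155, so 7.75 cm³.
Deposited volume = 59.4 + 43.02 + 7.75, so 110.17 cm³.
Mass = 110.17 × 1.18 = 130.0006 g.
At $79.8/kg: 130.0006/1000 × 79.8 = $10.37.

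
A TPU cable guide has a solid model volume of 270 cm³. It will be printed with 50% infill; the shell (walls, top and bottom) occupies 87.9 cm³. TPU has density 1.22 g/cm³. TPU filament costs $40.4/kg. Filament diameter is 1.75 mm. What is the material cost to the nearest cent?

Infill region = 270 − 87.9 = 182.1 cm³.
Deposited infill = 0.50 × 182.1, so 91.05 cm³.
Total printed volume: 87.9 + 91.05 → 178.95 cm³.
Mass = 178.95 × 1.22, so 218.319 g.
Cost = 218.319 g / 1000 × $40.4/kg = $8.82.

$8.82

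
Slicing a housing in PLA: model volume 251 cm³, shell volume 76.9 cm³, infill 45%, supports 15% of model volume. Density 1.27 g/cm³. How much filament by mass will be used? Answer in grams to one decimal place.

245.0 g

Volume inside the shell = 251 − 76.9, so 174.1 cm³.
Deposited infill = 0.45 × 174.1, so 78.345 cm³.
Support = 0.15 × 251, so 37.65 cm³.
Total printed volume: 76.9 + 78.345 + 37.65 → 192.895 cm³.
Mass = 192.895 × 1.27, so 244.97665 g.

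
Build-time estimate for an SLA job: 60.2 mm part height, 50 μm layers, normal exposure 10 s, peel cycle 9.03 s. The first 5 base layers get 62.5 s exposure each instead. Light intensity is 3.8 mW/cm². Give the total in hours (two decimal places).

Number of layers: 60.2 / 0.05 → 1204 (rounded up).
Burn-in layers = 5 × (62.5 + 9.03), so 357.65 s.
Remaining layers = 1199 × (10 + 9.03) = 22816.97 s.
Total = 357.65 + 22816.97 = 23174.62 s = 6.44 hours.

6.44 hours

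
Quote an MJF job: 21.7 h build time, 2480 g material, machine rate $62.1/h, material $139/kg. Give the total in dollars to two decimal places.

$1692.29

Machine cost = 62.1 × 21.7 = $1347.57.
Feedstock cost: 139 × 2480/1000 → $344.72.
Total = 1347.57 + 344.72 = $1692.29.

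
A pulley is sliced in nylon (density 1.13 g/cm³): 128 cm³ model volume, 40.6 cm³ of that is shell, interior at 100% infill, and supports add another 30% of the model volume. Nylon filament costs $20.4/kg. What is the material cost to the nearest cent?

Interior volume = 128 − 40.6 = 87.4 cm³.
Infill deposited = 1.00 × 87.4 = 87.4 cm³.
Support = 0.30 × 128, so 38.4 cm³.
Total extruded = 40.6 + 87.4 + 38.4, so 166.4 cm³.
Mass = 166.4 × 1.13, so 188.032 g.
At $20.4/kg: 188.032/1000 × 20.4 = $3.84.

$3.84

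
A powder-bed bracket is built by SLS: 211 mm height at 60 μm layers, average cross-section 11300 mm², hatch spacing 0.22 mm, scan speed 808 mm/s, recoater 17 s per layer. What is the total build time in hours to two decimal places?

Layers = ⌈211/0.06⌉ = 3517.
Scan path per layer = 11300 / 0.22, so 51363.6 mm.
Laser time per layer = 51363.6 / 808, so 63.5688 s.
Per-layer time = 63.5688 + 17, so 80.5688 s.
3517 layers × 80.5688 s/layer = 283360.4696 s, i.e. 78.71 hours.

78.71 hours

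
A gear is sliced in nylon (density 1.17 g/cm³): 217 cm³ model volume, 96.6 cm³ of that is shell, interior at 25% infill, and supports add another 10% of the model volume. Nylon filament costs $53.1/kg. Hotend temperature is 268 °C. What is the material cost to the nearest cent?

Volume inside the shell = 217 − 96.6 = 120.4 cm³.
Infill deposited: 0.25 × 120.4 → 30.1 cm³.
Support = 0.10 × 217 = 21.7 cm³.
Total extruded = 96.6 + 30.1 + 21.7, so 148.4 cm³.
Mass = 148.4 × 1.17 = 173.628 g.
Cost = 173.628 g / 1000 × $53.1/kg = $9.22.

$9.22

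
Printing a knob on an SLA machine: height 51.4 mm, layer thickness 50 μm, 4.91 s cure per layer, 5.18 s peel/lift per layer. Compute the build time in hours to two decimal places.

2.88 hours

Layers = ⌈51.4/0.05⌉ = 1028.
Cycle time = 4.91 + 5.18 = 10.09 s.
Build time: 1028 × 10.09 s = 10372.52 s, i.e. 2.88 hours.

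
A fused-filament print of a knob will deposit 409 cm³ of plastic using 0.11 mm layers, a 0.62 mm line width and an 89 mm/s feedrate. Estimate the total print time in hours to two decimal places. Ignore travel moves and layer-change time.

Extrusion cross-section = 0.11 × 0.62 = 0.0682 mm².
Total extruded path = 409000/0.0682 = 5997067.4 mm.
Print-move time: 5997067.4 / 89 → 67382.8 s.
67382.8 s = 18.72 hours.

18.72 hours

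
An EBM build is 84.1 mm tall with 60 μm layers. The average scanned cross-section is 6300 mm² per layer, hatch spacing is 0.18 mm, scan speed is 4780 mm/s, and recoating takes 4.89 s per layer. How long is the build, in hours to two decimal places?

4.76 hours

Layer count = ceil(84.1 / 0.06) = 1402.
Per-layer scan distance = 6300 / 0.18, so 35000 mm.
Per-layer scan time: 35000 / 4780 → 7.3222 s.
Per-layer time = 7.3222 + 4.89 = 12.2122 s.
Build time = 1402 × 12.2122 = 17121.5044 s = 4.76 hours.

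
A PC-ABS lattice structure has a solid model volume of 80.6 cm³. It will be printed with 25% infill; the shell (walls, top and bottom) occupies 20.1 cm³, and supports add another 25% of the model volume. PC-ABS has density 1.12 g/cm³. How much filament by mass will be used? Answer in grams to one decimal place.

Interior volume: 80.6 − 20.1 → 60.5 cm³.
Deposited infill: 0.25 × 60.5 → 15.125 cm³.
Support: 0.25 × 80.6 → 20.15 cm³.
Total printed volume: 20.1 + 15.125 + 20.15 → 55.375 cm³.
Mass = 55.375 × 1.12 = 62.02 g.

62.0 g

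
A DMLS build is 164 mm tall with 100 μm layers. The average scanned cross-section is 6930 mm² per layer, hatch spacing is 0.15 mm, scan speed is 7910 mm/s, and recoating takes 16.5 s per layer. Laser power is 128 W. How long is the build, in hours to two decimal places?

Number of layers: 164 / 0.1 → 1640 (rounded up).
Per-layer scan distance = 6930 / 0.15, so 46200 mm.
Laser time per layer = 46200 / 7910, so 5.8407 s.
Layer cycle: 5.8407 + 16.5 → 22.3407 s.
1640 layers × 22.3407 s/layer = 36638.748 s, i.e. 10.18 hours.

10.18 hours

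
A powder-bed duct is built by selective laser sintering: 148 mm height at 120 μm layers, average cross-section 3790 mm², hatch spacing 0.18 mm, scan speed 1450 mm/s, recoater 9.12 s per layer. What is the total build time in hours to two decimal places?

8.10 hours

Number of layers: 148 / 0.12 → 1234 (rounded up).
Scan path per layer = 3790 / 0.18, so 21055.6 mm.
Per-layer scan time = 21055.6 / 1450 = 14.5211 s.
Time per layer = 14.5211 + 9.12, so 23.6411 s.
1234 layers × 23.6411 s/layer = 29173.1174 s, i.e. 8.10 hours.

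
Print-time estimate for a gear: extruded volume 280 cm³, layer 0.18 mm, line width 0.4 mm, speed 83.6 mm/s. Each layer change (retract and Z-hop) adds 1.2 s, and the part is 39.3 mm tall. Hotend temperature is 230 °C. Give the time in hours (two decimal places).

12.99 hours

Extrusion cross-section = 0.18 × 0.4, so 0.072 mm².
Total extruded path = 280000/0.072 = 3888888.9 mm.
Time extruding = 3888888.9 / 83.6, so 46517.8 s.
Layer count = ceil(39.3 / 0.18) = 219.
Non-print overhead = 219 × 1.2 = 262.8 s.
Altogether 46517.8 + 262.8 = 46780.6 s, i.e. 12.99 hours.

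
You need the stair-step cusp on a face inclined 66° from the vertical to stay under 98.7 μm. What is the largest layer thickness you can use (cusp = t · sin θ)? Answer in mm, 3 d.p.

0.108 mm

Layer height = cusp / sin(66°) = 0.0987 / 0.9135 = 0.108 mm.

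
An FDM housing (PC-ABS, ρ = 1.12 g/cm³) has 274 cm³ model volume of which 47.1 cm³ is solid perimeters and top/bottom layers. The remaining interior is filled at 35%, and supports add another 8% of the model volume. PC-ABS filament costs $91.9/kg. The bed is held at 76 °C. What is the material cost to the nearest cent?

Volume inside the shell = 274 − 47.1 = 226.9 cm³.
Infill volume = 0.35 × 226.9, so 79.415 cm³.
Support = 0.08 × 274, so 21.92 cm³.
Total printed volume: 47.1 + 79.415 + 21.92 → 148.435 cm³.
Mass: 148.435 × 1.12 → 166.2472 g.
Cost = 166.2472 g / 1000 × $91.9/kg = $15.28.

$15.28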